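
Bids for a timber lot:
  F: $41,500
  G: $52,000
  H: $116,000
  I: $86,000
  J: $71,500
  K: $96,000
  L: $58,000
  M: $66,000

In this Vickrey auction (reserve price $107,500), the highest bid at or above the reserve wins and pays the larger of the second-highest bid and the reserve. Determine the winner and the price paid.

Rule: the highest bid at or above the reserve wins and pays the larger of the second-highest bid and the reserve.
Bids in order: 116,000 (H) > 96,000 (K) > 86,000 (I) > 71,500 (J) > 66,000 (M) > 58,000 (L) > …
Highest eligible bid: H at $116,000.
max(second-highest $96,000, reserve $107,500) = $107,500.

H pays $107,500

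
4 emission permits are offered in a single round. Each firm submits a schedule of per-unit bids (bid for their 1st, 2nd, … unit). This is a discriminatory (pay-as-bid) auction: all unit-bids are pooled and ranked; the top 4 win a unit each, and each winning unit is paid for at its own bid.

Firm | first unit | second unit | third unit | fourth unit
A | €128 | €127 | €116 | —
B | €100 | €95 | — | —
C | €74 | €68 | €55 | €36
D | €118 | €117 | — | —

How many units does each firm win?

A 2, D 2

Pooled unit-bids ranked (top 4): 128 (A-1), 127 (A-2), 118 (D-1), 117 (D-2)
Next rejected bid: €116 (not a price — pay-as-bid).
Allocation: A 2, D 2.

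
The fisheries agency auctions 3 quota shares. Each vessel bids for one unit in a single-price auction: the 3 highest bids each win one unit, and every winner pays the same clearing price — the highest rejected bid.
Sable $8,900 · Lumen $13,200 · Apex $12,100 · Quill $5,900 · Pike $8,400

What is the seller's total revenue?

Ordering the bids: 13,200 (Lumen), 12,100 (Apex), 8,900 (Sable), 8,400 (Pike), 5,900 (Quill)
Top 3: Lumen, Apex, Sable.
First losing bid is Pike's $8,400, which sets the uniform price.
Total revenue = 3 × $8,400 = $25,200.

Total revenue: $25,200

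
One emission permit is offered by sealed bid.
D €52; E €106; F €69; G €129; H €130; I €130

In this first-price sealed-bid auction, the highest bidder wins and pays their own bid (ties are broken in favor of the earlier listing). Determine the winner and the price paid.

H pays €130

Bids in order: 130 (H) > 130 (I) > 129 (G) > 106 (E) > 69 (F) > 52 (D)
H and I tie at €130; tie-break gives it to H.
First-price: H pays what they bid, €130.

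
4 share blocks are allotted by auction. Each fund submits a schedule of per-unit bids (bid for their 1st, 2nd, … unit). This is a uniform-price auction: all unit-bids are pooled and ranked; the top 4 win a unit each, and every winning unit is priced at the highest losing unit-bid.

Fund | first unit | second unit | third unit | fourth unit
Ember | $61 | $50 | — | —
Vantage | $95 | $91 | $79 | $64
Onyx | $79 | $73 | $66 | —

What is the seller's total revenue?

All unit-bids, highest first — top 4: 95 (Vantage-1), 91 (Vantage-2), 79 (Vantage-3), 79 (Onyx-1)
First bid not allocated: $73.
Allocation: Onyx 1, Vantage 3. Every unit priced at $73.
Revenue = 4 × 73 = $292.

Total revenue: $292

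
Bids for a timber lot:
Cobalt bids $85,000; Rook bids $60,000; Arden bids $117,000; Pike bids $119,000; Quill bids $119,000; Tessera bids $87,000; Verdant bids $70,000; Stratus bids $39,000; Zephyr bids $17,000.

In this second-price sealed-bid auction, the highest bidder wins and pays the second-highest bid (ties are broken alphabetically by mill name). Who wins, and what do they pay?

Bids in order: 119,000 (Pike) > 119,000 (Quill) > 117,000 (Arden) > 87,000 (Tessera) > 85,000 (Cobalt) > 70,000 (Verdant) > …
Pike and Quill tie at $119,000; tie-break gives it to Pike.
Second-price: Pike pays Quill's bid of $119,000.

Pike pays $119,000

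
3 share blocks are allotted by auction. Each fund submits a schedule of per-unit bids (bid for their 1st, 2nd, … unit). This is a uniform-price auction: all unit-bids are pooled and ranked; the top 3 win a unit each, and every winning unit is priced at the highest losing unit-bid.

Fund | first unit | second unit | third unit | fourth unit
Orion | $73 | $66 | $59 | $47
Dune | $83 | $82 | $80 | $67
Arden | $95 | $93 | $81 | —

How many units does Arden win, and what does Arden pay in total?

Arden: 2 units, pays $164

All unit-bids, highest first — top 3: 95 (Arden-1), 93 (Arden-2), 83 (Dune-1)
The (k+1)-th unit-bid is $82.
Arden wins 2 unit(s) at $82 each.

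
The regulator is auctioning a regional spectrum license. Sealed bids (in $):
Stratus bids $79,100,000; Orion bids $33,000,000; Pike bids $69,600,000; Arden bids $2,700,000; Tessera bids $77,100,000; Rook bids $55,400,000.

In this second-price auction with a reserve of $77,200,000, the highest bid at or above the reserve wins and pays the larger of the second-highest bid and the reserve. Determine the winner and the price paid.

Stratus pays $77,200,000

Bids in order: 79,100,000 (Stratus) > 77,100,000 (Tessera) > 69,600,000 (Pike) > 55,400,000 (Rook) > 33,000,000 (Orion) > 2,700,000 (Arden)
Stratus has the top bid at or above the reserve ($79,100,000).
Second-highest bid $77,100,000 is below the reserve $77,200,000, so the reserve binds → payment $77,200,000.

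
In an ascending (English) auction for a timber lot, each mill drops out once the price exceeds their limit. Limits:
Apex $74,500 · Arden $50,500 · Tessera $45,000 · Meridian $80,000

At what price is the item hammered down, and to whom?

Meridian wins at $74,500

Limits ranked: 80,000 (Meridian) > 74,500 (Apex) > 50,500 (Arden) > 45,000 (Tessera)
Bidding ends when Apex exits at $74,500; Meridian takes it.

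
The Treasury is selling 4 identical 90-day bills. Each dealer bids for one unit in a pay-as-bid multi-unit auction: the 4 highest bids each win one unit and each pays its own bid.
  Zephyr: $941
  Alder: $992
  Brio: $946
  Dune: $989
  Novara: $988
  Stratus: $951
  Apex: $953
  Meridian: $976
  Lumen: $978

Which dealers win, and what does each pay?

Bids ranked high→low: 992 (Alder), 989 (Dune), 988 (Novara), 978 (Lumen), 976 (Meridian), 953 (Apex), …
The 4 highest are Alder, Dune, Novara, Lumen.
Each winner pays its own bid: Alder $992, Dune $989, Novara $988, Lumen $978.

Alder $992, Dune $989, Novara $988, Lumen $978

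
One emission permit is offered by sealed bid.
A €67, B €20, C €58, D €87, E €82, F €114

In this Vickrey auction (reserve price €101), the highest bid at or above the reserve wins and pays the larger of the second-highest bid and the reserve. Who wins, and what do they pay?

Rule: the highest bid at or above the reserve wins and pays the larger of the second-highest bid and the reserve.
Bids ranked: 114 (F) > 87 (D) > 82 (E) > 67 (A) > 58 (C) > 20 (B)
F has the top bid at or above the reserve (€114).
Second-highest bid €87 is below the reserve €101, so the reserve binds → payment €101.

F pays €101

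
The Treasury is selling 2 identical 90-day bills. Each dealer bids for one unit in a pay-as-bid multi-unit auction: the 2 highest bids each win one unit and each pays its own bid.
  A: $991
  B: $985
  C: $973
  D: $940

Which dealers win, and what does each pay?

Bids ranked high→low: 991 (A), 985 (B), 973 (C), 940 (D)
Winners (2 units): A, B.
Each winner pays its own bid: A $991, B $985.

A $991, B $985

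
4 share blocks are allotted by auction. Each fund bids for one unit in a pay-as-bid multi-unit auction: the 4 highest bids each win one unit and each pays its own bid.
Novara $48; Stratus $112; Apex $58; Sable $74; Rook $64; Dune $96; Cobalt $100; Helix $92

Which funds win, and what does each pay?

Sorting: 112 (Stratus), 100 (Cobalt), 96 (Dune), 92 (Helix), 74 (Sable), 64 (Rook), …
The 4 highest are Stratus, Cobalt, Dune, Helix.
Each winner pays its own bid: Stratus $112, Cobalt $100, Dune $96, Helix $92.

Stratus $112, Cobalt $100, Dune $96, Helix $92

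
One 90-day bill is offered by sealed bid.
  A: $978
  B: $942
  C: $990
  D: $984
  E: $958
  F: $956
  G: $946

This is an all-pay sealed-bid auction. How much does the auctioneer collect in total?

Total revenue: $6,754

All-pay sealed-bid auction: the highest bidder wins the item, but every bidder pays their own bid.
Bids in order: 990 (C) > 984 (D) > 978 (A) > 958 (E) > 956 (F) > 946 (G) > …
C wins with the top bid; all bids are sunk regardless.
Every bidder forfeits their bid regardless of winning.
Revenue = 978 + 942 + 990 + 984 + 958 + 956 + 946 = $6,754.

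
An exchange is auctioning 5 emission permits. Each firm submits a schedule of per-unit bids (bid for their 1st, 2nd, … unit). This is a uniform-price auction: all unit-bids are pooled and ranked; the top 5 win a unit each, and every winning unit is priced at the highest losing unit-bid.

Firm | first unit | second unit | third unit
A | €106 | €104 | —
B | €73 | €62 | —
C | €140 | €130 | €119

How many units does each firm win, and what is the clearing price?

All unit-bids, highest first — top 5: 140 (C-1), 130 (C-2), 119 (C-3), 106 (A-1), 104 (A-2)
Highest rejected unit-bid = €73.
Allocation: A 2, C 3.

A 2, C 3; clearing price €73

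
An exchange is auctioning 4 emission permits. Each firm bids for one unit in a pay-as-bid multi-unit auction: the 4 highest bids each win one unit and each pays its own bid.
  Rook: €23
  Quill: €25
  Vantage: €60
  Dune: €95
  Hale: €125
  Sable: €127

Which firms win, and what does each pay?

Ordering the bids: 127 (Sable), 125 (Hale), 95 (Dune), 60 (Vantage), 25 (Quill), 23 (Rook)
The 4 highest are Sable, Hale, Dune, Vantage.
Each winner pays its own bid: Sable €127, Hale €125, Dune €95, Vantage €60.

Sable €127, Hale €125, Dune €95, Vantage €60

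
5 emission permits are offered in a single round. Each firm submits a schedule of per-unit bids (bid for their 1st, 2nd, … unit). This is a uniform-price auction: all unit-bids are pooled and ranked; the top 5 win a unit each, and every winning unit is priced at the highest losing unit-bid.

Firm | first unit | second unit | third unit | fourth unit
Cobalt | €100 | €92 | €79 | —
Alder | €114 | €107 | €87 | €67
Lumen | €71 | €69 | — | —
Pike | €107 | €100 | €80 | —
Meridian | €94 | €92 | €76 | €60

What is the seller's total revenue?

Total revenue: €470

Pooled unit-bids ranked (top 5): 114 (Alder-1), 107 (Alder-2), 107 (Pike-1), 100 (Cobalt-1), 100 (Pike-2)
Highest rejected unit-bid = €94.
Allocation: Alder 2, Cobalt 1, Pike 2. Every unit priced at €94.
Revenue = 5 × 94 = €470.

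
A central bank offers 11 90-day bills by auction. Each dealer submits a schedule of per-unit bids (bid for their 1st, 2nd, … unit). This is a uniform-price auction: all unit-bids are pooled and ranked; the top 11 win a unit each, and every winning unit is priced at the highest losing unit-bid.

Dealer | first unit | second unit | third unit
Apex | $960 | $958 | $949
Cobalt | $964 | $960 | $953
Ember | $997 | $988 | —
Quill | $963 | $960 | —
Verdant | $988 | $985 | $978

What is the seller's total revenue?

Total revenue: $10,483

Pooled unit-bids ranked (top 11): 997 (Ember-1), 988 (Ember-2), 988 (Verdant-1), 985 (Verdant-2), 978 (Verdant-3), 964 (Cobalt-1), 963 (Quill-1), 960 (Apex-1), 960 (Cobalt-2), 960 (Quill-2), 958 (Apex-2)
First bid not allocated: $953.
Allocation: Apex 2, Cobalt 2, Ember 2, Quill 2, Verdant 3. Every unit priced at $953.
Revenue = 11 × 953 = $10,483.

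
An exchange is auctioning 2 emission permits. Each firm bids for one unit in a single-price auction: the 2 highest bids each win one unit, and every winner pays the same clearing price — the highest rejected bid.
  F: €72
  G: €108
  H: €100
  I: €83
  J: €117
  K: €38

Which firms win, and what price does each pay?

Ordering the bids: 117 (J), 108 (G), 100 (H), 83 (I), …
Top 2: J, G.
Clearing price = highest rejected bid = €100.

J, G; each pays €100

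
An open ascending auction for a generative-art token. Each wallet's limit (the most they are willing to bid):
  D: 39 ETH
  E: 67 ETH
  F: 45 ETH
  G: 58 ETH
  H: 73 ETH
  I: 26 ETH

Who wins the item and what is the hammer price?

Open ascending-bid auction: the price rises until one bidder remains; the winner pays the price at which the last rival dropped out.
Limits ranked: 73 (H) > 67 (E) > 58 (G) > 45 (F) > 39 (D) > 26 (I)
Once the price passes 67 ETH, only H is left; the hammer falls at E's limit of 67 ETH.

H wins at 67 ETH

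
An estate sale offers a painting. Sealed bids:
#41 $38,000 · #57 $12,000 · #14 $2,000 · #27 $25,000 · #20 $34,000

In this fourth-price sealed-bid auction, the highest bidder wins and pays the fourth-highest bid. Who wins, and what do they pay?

Fourth-price sealed-bid auction: the highest bidder wins and pays the fourth-highest bid.
Bids in order: 38,000 (#41) > 34,000 (#20) > 25,000 (#27) > 12,000 (#57) > 2,000 (#14)
#41 wins; payment is bid #4 in the ranking = $12,000.

#41 pays $12,000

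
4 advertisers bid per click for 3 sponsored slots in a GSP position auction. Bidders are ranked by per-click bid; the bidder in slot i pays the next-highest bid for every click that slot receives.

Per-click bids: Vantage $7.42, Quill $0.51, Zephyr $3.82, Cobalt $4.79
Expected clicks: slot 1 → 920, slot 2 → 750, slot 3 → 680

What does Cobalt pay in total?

Sorting advertisers: $7.42 (Vantage) > $4.79 (Cobalt) > $3.82 (Zephyr) > $0.51 (Quill)
Cobalt holds slot 2 → pays next bid $3.82 × 750 clicks = $2865.00.

Cobalt pays $2865.00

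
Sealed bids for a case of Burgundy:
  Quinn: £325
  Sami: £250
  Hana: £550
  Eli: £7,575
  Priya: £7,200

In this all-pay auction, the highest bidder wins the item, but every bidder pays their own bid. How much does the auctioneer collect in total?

Total revenue: £15,900

Sorting bids: 7,575 (Eli) > 7,200 (Priya) > 550 (Hana) > 325 (Quinn) > 250 (Sami)
Every bidder forfeits their bid regardless of winning.
Revenue = 325 + 250 + 550 + 7,575 + 7,200 = £15,900.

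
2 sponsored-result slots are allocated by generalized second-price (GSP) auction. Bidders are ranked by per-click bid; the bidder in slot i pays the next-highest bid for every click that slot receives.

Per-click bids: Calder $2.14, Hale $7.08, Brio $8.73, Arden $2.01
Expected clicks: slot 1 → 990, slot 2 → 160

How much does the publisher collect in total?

Total revenue: $7351.60

Ranked by bid: $8.73 (Brio) > $7.08 (Hale) > $2.14 (Calder) > …
Slot 1: Brio pays $7.08 × 990 = $7009.20
Slot 2: Hale pays $2.14 × 160 = $342.40
Total = $7351.60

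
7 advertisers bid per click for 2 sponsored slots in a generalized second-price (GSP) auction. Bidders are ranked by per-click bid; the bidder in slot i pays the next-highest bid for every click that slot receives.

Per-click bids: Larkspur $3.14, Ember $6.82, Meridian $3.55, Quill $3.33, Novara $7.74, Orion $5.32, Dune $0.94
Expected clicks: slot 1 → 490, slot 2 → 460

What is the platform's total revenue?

Sorting advertisers: $7.74 (Novara) > $6.82 (Ember) > $5.32 (Orion) > …
Slot 1: Novara pays $6.82 × 490 = $3341.80
Slot 2: Ember pays $5.32 × 460 = $2447.20
Total = $5789.00

Total revenue: $5789.00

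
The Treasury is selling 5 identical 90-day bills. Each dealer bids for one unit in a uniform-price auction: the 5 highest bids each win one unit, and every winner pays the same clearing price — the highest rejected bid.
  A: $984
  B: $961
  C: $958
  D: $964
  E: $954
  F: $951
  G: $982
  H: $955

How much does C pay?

C pays $955

Sorting: 984 (A), 982 (G), 964 (D), 961 (B), 958 (C), 955 (H), 954 (E), …
Winners (5 units): A, G, D, B, C.
Highest unsuccessful bid: $955 → clearing price.
C wins → pays $955.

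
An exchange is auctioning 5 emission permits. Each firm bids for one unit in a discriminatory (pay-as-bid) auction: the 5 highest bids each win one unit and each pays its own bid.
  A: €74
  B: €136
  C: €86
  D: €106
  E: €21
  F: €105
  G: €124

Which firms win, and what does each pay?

Ordering the bids: 136 (B), 124 (G), 106 (D), 105 (F), 86 (C), 74 (A), 21 (E)
Top 5: B, G, D, F, C.
Each winner pays its own bid: B €136, G €124, D €106, F €105, C €86.

B €136, G €124, D €106, F €105, C €86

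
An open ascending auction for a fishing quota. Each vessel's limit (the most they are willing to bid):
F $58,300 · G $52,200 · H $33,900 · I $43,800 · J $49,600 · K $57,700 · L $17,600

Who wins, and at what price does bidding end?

Limits in order: 58,300 (F) > 57,700 (K) > 52,200 (G) > 49,600 (J) > 43,800 (I) > 33,900 (H) > …
K is the last rival to drop out, at $57,700; F remains and wins at that price.

F wins at $57,700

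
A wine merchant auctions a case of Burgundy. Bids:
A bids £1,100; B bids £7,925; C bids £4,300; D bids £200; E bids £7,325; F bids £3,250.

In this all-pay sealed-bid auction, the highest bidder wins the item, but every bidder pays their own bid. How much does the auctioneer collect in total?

All-pay sealed-bid auction: the highest bidder wins the item, but every bidder pays their own bid.
Sorting bids: 7,925 (B) > 7,325 (E) > 4,300 (C) > 3,250 (F) > 1,100 (A) > 200 (D)
Every bidder forfeits their bid regardless of winning.
Revenue = 1,100 + 7,925 + 4,300 + 200 + 7,325 + 3,250 = £24,100.

Total revenue: £24,100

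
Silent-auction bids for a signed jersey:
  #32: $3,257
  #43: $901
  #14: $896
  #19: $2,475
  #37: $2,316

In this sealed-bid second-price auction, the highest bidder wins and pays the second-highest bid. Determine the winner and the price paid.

Rule: the highest bidder wins and pays the second-highest bid.
Sorting bids: 3,257 (#32) > 2,475 (#19) > 2,316 (#37) > 901 (#43) > 896 (#14)
#32 is highest; pays the second-highest bid, $2,475.

#32 pays $2,475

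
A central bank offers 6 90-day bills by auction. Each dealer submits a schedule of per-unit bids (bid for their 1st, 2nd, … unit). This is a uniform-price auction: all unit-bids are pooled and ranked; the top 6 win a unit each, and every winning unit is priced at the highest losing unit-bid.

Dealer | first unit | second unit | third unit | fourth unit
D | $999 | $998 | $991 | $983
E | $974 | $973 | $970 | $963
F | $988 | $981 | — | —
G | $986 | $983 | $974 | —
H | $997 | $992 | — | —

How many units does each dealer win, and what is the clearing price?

Pooled unit-bids ranked (top 6): 999 (D-1), 998 (D-2), 997 (H-1), 992 (H-2), 991 (D-3), 988 (F-1)
First bid not allocated: $986.
Allocation: D 3, F 1, H 2.

D 3, F 1, H 2; clearing price $986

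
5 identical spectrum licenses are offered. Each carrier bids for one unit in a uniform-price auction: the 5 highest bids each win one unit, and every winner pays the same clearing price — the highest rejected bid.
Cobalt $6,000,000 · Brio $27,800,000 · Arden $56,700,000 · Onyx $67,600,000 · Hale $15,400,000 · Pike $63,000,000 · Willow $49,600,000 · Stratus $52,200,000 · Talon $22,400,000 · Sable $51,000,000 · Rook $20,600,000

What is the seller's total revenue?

Ordering the bids: 67,600,000 (Onyx), 63,000,000 (Pike), 56,700,000 (Arden), 52,200,000 (Stratus), 51,000,000 (Sable), 49,600,000 (Willow), 27,800,000 (Brio), …
The 5 highest are Onyx, Pike, Arden, Stratus, Sable.
Clearing price = highest rejected bid = $49,600,000.
Total revenue = 5 × $49,600,000 = $248,000,000.

Total revenue: $248,000,000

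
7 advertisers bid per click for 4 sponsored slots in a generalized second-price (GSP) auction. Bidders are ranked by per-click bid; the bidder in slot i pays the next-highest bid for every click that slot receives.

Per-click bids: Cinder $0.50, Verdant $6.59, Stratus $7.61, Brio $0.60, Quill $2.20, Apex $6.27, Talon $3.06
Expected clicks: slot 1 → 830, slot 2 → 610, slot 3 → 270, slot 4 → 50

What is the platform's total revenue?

Total revenue: $10230.60

Sorting advertisers: $7.61 (Stratus) > $6.59 (Verdant) > $6.27 (Apex) > $3.06 (Talon) > $2.20 (Quill) > …
Slot 1: Stratus pays $6.59 × 830 = $5469.70
Slot 2: Verdant pays $6.27 × 610 = $3824.70
Slot 3: Apex pays $3.06 × 270 = $826.20
Slot 4: Talon pays $2.20 × 50 = $110.00
Total = $10230.60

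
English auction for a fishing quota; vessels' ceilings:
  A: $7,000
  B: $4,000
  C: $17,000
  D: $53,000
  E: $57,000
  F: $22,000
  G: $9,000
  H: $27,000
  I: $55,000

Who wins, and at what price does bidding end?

Open ascending-bid auction: the price rises until one bidder remains; the winner pays the price at which the last rival dropped out.
Sorting limits: 57,000 (E) > 55,000 (I) > 53,000 (D) > 27,000 (H) > 22,000 (F) > 17,000 (C) > …
I is the last rival to drop out, at $55,000; E remains and wins at that price.

E wins at $55,000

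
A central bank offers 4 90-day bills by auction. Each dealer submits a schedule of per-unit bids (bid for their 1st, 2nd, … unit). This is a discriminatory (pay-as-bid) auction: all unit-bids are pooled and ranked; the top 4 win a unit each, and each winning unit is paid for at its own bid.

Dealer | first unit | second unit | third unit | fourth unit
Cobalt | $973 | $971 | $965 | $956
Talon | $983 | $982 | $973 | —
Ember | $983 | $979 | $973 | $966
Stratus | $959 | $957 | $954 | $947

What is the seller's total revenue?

Total revenue: $3,927

All unit-bids, highest first — top 4: 983 (Talon-1), 983 (Ember-1), 982 (Talon-2), 979 (Ember-2)
Next rejected bid: $973 (not a price — pay-as-bid).
Each winning unit pays its own bid.
Revenue = 983 + 983 + 982 + 979 = $3,927.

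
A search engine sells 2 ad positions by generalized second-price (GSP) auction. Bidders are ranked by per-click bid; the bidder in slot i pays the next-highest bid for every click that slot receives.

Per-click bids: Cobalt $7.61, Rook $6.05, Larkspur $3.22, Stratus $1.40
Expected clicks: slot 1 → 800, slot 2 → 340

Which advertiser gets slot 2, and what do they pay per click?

Rook; $3.22 per click

Sorting advertisers: $7.61 (Cobalt) > $6.05 (Rook) > $3.22 (Larkspur) > …
Slot 2 goes to the second-ranked bidder, Rook, who pays the next bid down: $3.22/click.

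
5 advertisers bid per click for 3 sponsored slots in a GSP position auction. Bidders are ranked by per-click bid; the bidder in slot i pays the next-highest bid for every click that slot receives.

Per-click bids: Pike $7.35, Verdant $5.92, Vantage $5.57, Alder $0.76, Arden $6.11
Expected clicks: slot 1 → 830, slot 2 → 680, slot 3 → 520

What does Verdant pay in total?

Verdant pays $2896.40

Sorting advertisers: $7.35 (Pike) > $6.11 (Arden) > $5.92 (Verdant) > $5.57 (Vantage) > …
Verdant holds slot 3 → pays next bid $5.57 × 520 clicks = $2896.40.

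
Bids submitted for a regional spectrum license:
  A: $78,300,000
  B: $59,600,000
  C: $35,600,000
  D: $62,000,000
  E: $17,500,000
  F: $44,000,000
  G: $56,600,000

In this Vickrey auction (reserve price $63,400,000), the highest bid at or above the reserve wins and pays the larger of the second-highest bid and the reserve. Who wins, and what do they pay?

A pays $63,400,000

Rule: the highest bid at or above the reserve wins and pays the larger of the second-highest bid and the reserve.
Bids in order: 78,300,000 (A) > 62,000,000 (D) > 59,600,000 (B) > 56,600,000 (G) > 44,000,000 (F) > 35,600,000 (C) > …
A has the top bid at or above the reserve ($78,300,000).
Second-highest bid $62,000,000 is below the reserve $63,400,000, so the reserve binds → payment $63,400,000.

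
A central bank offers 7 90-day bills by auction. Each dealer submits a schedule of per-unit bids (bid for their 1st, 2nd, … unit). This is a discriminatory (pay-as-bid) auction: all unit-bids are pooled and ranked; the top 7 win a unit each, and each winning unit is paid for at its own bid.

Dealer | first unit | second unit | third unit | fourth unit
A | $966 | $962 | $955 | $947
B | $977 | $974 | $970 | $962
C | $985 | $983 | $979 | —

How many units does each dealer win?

All unit-bids, highest first — top 7: 985 (C-1), 983 (C-2), 979 (C-3), 977 (B-1), 974 (B-2), 970 (B-3), 966 (A-1)
Next rejected bid: $962 (not a price — pay-as-bid).
Allocation: A 1, B 3, C 3.

A 1, B 3, C 3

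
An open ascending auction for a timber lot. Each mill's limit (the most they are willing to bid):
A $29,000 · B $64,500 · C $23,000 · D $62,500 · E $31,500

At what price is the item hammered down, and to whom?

B wins at $62,500

Ascending (English) auction: the price rises until one bidder remains; the winner pays the price at which the last rival dropped out.
Limits ranked: 64,500 (B) > 62,500 (D) > 31,500 (E) > 29,000 (A) > 23,000 (C)
D is the last rival to drop out, at $62,500; B remains and wins at that price.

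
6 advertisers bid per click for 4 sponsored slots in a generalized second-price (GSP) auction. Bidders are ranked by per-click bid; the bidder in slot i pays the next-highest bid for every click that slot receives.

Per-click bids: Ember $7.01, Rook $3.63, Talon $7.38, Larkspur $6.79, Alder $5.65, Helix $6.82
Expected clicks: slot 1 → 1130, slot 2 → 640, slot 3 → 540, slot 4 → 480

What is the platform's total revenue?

Ranked by bid: $7.38 (Talon) > $7.01 (Ember) > $6.82 (Helix) > $6.79 (Larkspur) > $5.65 (Alder) > …
Slot 1: Talon pays $7.01 × 1130 = $7921.30
Slot 2: Ember pays $6.82 × 640 = $4364.80
Slot 3: Helix pays $6.79 × 540 = $3666.60
Slot 4: Larkspur pays $5.65 × 480 = $2712.00
Total = $18664.70

Total revenue: $18664.70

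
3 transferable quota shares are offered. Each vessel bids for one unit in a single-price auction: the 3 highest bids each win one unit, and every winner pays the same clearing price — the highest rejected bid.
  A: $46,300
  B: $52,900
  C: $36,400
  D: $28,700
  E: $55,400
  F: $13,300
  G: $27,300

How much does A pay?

Ordering the bids: 55,400 (E), 52,900 (B), 46,300 (A), 36,400 (C), 28,700 (D), …
Top 3: E, B, A.
Highest unsuccessful bid: $36,400 → clearing price.
A wins → pays $36,400.

A pays $36,400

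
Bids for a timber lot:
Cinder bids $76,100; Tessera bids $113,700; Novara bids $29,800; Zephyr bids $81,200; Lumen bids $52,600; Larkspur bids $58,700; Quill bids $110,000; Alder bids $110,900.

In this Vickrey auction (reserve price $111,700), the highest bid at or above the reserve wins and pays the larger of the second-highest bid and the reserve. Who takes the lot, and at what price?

Vickrey auction (reserve price $111,700): the highest bid at or above the reserve wins and pays the larger of the second-highest bid and the reserve.
Bids ranked: 113,700 (Tessera) > 110,900 (Alder) > 110,000 (Quill) > 81,200 (Zephyr) > 76,100 (Cinder) > 58,700 (Larkspur) > …
Tessera has the top bid at or above the reserve ($113,700).
max(second-highest $110,900, reserve $111,700) = $111,700.

Tessera pays $111,700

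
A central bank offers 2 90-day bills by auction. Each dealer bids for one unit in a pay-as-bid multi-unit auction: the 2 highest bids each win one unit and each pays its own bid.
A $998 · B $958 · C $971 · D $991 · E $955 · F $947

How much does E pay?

E pays $0

Ordering the bids: 998 (A), 991 (D), 971 (C), 958 (B), …
The 2 highest are A, D.
E does not win → $0.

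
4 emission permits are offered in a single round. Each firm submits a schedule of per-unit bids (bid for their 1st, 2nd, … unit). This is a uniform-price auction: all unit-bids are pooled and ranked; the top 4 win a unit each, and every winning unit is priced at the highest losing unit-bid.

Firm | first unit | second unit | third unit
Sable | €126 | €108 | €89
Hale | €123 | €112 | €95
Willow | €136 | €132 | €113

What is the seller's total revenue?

Total revenue: €452

All unit-bids, highest first — top 4: 136 (Willow-1), 132 (Willow-2), 126 (Sable-1), 123 (Hale-1)
The (k+1)-th unit-bid is €113.
Allocation: Hale 1, Sable 1, Willow 2. Every unit priced at €113.
Revenue = 4 × 113 = €452.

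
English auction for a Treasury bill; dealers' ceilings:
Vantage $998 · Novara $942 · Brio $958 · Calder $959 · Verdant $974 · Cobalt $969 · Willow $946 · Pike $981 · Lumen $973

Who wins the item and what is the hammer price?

Vantage wins at $981

Limits in order: 998 (Vantage) > 981 (Pike) > 974 (Verdant) > 973 (Lumen) > 969 (Cobalt) > 959 (Calder) > …
Once the price passes $981, only Vantage is left; the hammer falls at Pike's limit of $981.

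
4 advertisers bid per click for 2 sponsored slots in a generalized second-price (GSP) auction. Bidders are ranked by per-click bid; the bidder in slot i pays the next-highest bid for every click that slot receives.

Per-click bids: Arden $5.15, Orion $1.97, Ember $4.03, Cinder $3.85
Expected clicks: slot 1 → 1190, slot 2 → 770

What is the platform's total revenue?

Sorting advertisers: $5.15 (Arden) > $4.03 (Ember) > $3.85 (Cinder) > …
Slot 1: Arden pays $4.03 × 1190 = $4795.70
Slot 2: Ember pays $3.85 × 770 = $2964.50
Total = $7760.20

Total revenue: $7760.20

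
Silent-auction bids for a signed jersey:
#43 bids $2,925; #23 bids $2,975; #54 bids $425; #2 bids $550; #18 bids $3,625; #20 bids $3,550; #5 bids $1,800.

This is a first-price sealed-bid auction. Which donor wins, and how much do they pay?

Bids ranked: 3,625 (#18) > 3,550 (#20) > 2,975 (#23) > 2,925 (#43) > 1,800 (#5) > 550 (#2) > …
#18 is highest → pays own bid, $3,625.

#18 pays $3,625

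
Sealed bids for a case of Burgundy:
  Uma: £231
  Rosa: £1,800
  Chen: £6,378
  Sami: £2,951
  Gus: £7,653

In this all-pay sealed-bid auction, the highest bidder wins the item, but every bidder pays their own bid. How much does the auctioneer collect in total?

All-pay sealed-bid auction: the highest bidder wins the item, but every bidder pays their own bid.
Bids ranked: 7,653 (Gus) > 6,378 (Chen) > 2,951 (Sami) > 1,800 (Rosa) > 231 (Uma)
Every bidder forfeits their bid regardless of winning.
Revenue = 231 + 1,800 + 6,378 + 2,951 + 7,653 = £19,013.

Total revenue: £19,013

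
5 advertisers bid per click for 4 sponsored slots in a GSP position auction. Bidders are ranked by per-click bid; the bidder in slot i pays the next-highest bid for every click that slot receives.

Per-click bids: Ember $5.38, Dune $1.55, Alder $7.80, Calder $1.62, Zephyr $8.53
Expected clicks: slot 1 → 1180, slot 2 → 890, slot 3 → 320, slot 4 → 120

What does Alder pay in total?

Sorting advertisers: $8.53 (Zephyr) > $7.80 (Alder) > $5.38 (Ember) > $1.62 (Calder) > $1.55 (Dune)
Alder holds slot 2 → pays next bid $5.38 × 890 clicks = $4788.20.

Alder pays $4788.20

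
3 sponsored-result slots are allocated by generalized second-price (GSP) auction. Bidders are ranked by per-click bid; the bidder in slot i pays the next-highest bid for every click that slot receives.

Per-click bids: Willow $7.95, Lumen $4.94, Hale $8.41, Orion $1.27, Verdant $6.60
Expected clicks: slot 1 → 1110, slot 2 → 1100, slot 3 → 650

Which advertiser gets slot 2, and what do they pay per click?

Sorting advertisers: $8.41 (Hale) > $7.95 (Willow) > $6.60 (Verdant) > $4.94 (Lumen) > …
Slot 2 goes to the second-ranked bidder, Willow, who pays the next bid down: $6.60/click.

Willow; $6.60 per click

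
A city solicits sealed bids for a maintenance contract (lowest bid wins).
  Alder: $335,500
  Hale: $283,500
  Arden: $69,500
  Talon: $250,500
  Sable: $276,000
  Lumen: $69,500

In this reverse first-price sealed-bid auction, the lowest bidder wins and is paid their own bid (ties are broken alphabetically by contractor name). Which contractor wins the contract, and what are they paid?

Bids ranked: 69,500 (Arden) < 69,500 (Lumen) < 250,500 (Talon) < 276,000 (Sable) < 283,500 (Hale) < 335,500 (Alder)
Arden and Lumen tie at $69,500; tie-break gives it to Arden.
Arden is lowest → is paid own bid, $69,500.

Arden is paid $69,500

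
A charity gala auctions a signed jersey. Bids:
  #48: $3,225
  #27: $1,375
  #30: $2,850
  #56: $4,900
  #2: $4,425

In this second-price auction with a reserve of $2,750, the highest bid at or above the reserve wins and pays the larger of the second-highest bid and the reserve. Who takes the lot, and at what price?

Sorting bids: 4,900 (#56) > 4,425 (#2) > 3,225 (#48) > 2,850 (#30) > 1,375 (#27)
#56 has the top bid at or above the reserve ($4,900).
max(second-highest $4,425, reserve $2,750) = $4,425; the reserve does not bind.

#56 pays $4,425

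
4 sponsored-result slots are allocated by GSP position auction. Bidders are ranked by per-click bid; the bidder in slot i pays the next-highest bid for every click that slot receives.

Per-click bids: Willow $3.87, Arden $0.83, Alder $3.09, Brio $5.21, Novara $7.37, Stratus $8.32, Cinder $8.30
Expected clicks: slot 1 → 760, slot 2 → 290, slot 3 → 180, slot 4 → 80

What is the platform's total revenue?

Total revenue: $9692.70

Ranked by bid: $8.32 (Stratus) > $8.30 (Cinder) > $7.37 (Novara) > $5.21 (Brio) > $3.87 (Willow) > …
Slot 1: Stratus pays $8.30 × 760 = $6308.00
Slot 2: Cinder pays $7.37 × 290 = $2137.30
Slot 3: Novara pays $5.21 × 180 = $937.80
Slot 4: Brio pays $3.87 × 80 = $309.60
Total = $9692.70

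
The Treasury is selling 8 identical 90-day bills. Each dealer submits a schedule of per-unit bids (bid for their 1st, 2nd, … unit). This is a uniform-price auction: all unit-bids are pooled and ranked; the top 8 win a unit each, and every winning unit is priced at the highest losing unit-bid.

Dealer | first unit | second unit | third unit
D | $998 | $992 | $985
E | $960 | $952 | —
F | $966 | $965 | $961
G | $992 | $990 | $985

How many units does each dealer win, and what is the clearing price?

All unit-bids, highest first — top 8: 998 (D-1), 992 (D-2), 992 (G-1), 990 (G-2), 985 (D-3), 985 (G-3), 966 (F-1), 965 (F-2)
Highest rejected unit-bid = $961.
Allocation: D 3, F 2, G 3.

D 3, F 2, G 3; clearing price $961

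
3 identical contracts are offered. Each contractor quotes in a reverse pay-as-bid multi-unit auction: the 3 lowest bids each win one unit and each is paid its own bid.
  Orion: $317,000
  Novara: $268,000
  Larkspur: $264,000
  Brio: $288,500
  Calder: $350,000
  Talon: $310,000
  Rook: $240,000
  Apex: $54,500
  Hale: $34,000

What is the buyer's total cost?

Sorting: 34,000 (Hale), 54,500 (Apex), 240,000 (Rook), 264,000 (Larkspur), 268,000 (Novara), …
The 3 lowest are Hale, Apex, Rook.
Total cost = 34,000 + 54,500 + 240,000 = $328,500.

Total cost: $328,500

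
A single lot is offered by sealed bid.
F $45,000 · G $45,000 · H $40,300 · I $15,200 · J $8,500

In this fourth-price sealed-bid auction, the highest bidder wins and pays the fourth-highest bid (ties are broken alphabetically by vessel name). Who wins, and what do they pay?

F pays $15,200

Bids ranked: 45,000 (F) > 45,000 (G) > 40,300 (H) > 15,200 (I) > 8,500 (J)
F and G tie at $45,000; tie-break gives it to F.
F is highest; pays the fourth-highest bid, $15,200.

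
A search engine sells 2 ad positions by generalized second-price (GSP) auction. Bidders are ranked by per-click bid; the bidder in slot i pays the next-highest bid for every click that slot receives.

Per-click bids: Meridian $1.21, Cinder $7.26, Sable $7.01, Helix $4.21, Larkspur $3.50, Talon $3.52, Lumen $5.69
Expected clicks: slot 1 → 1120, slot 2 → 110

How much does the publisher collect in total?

Per-click bids in order: $7.26 (Cinder) > $7.01 (Sable) > $5.69 (Lumen) > …
Slot 1: Cinder pays $7.01 × 1120 = $7851.20
Slot 2: Sable pays $5.69 × 110 = $625.90
Total = $8477.10

Total revenue: $8477.10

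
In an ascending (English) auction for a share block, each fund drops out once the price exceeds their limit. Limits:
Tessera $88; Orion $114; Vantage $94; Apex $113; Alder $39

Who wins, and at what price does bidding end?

Orion wins at $113

Rule: the price rises until one bidder remains; the winner pays the price at which the last rival dropped out.
Limits in order: 114 (Orion) > 113 (Apex) > 94 (Vantage) > 88 (Tessera) > 39 (Alder)
Apex is the last rival to drop out, at $113; Orion remains and wins at that price.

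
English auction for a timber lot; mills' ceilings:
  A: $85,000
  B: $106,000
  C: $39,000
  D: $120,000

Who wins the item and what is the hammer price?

Rule: the price rises until one bidder remains; the winner pays the price at which the last rival dropped out.
Sorting limits: 120,000 (D) > 106,000 (B) > 85,000 (A) > 39,000 (C)
Bidding ends when B exits at $106,000; D takes it.

D wins at $106,000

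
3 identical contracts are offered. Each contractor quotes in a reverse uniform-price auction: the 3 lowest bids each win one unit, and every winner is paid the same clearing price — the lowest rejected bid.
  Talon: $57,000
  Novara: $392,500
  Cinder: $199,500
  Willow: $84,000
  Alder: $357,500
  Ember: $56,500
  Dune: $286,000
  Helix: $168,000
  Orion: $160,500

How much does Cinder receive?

Cinder is paid $0

Bids ranked low→high: 56,500 (Ember), 57,000 (Talon), 84,000 (Willow), 160,500 (Orion), 168,000 (Helix), …
The 3 lowest are Ember, Talon, Willow.
Clearing price = lowest rejected bid = $160,500.
Cinder does not win → is paid $0.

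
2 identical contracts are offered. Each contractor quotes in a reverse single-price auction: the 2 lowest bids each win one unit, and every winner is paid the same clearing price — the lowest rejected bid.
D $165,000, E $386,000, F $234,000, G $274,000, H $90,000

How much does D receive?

Sorting: 90,000 (H), 165,000 (D), 234,000 (F), 274,000 (G), …
The 2 lowest are H, D.
First losing bid is F's $234,000, which sets the uniform price.
D wins → is paid $234,000.

D is paid $234,000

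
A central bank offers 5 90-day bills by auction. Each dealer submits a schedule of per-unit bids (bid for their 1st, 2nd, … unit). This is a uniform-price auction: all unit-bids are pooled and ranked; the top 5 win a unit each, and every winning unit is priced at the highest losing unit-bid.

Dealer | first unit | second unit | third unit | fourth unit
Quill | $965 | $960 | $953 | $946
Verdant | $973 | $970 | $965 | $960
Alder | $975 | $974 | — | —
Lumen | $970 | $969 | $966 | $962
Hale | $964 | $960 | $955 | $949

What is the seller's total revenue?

Total revenue: $4,845

All unit-bids, highest first — top 5: 975 (Alder-1), 974 (Alder-2), 973 (Verdant-1), 970 (Verdant-2), 970 (Lumen-1)
First bid not allocated: $969.
Allocation: Alder 2, Lumen 1, Verdant 2. Every unit priced at $969.
Revenue = 5 × 969 = $4,845.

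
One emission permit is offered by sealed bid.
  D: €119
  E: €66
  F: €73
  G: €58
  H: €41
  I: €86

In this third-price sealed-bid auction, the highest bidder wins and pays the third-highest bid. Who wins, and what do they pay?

Sorting bids: 119 (D) > 86 (I) > 73 (F) > 66 (E) > 58 (G) > 41 (H)
D is highest; pays the third-highest bid, €73.

D pays €73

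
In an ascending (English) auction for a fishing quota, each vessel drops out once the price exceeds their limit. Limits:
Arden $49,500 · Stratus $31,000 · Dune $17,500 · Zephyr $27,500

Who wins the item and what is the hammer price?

Ascending (English) auction: the price rises until one bidder remains; the winner pays the price at which the last rival dropped out.
Limits ranked: 49,500 (Arden) > 31,000 (Stratus) > 27,500 (Zephyr) > 17,500 (Dune)
Stratus is the last rival to drop out, at $31,000; Arden remains and wins at that price.

Arden wins at $31,000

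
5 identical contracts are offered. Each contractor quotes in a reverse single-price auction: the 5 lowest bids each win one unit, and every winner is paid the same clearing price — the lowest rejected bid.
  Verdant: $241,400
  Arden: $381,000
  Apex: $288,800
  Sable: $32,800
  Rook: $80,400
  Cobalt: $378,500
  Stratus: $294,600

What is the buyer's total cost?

Ordering the bids: 32,800 (Sable), 80,400 (Rook), 241,400 (Verdant), 288,800 (Apex), 294,600 (Stratus), 378,500 (Cobalt), 381,000 (Arden)
Winners (5 units): Sable, Rook, Verdant, Apex, Stratus.
First losing bid is Cobalt's $378,500, which sets the uniform price.
Total cost = 5 × $378,500 = $1,892,500.

Total cost: $1,892,500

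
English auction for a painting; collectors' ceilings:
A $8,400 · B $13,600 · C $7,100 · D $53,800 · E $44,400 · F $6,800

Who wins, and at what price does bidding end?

D wins at $44,400

Sorting limits: 53,800 (D) > 44,400 (E) > 13,600 (B) > 8,400 (A) > 7,100 (C) > 6,800 (F)
E is the last rival to drop out, at $44,400; D remains and wins at that price.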